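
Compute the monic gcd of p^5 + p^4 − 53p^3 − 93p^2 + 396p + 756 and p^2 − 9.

p^2 − 9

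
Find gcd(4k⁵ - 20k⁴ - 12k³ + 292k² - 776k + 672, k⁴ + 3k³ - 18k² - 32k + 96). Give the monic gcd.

Euclidean algorithm in ℚ[k]:
  4k⁵ - 20k⁴ - 12k³ + 292k² - 776k + 672 = (4k - 32)(k⁴ + 3k³ - 18k² - 32k + 96) + (156k³ - 156k² - 2184k + 3744)
  k⁴ + 3k³ - 18k² - 32k + 96 = ((1/156)k + 1/39)(156k³ - 156k² - 2184k + 3744) + (0)
Last nonzero remainder: 156k³ - 156k² - 2184k + 3744. Dividing through by 156 gives the monic gcd k³ - k² - 14k + 24.

k³ - k² - 14k + 24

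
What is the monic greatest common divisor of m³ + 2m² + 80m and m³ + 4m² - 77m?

m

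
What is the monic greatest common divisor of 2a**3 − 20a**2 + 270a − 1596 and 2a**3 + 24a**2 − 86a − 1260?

a − 7

Repeated division with remainder:
  2a**3 − 20a**2 + 270a − 1596 = (2a**3 + 24a**2 − 86a − 1260) + (−44a**2 + 356a − 336)
  2a**3 + 24a**2 − 86a − 1260 = (−(1/22)a − 221/242)(−44a**2 + 356a − 336) + ((27084/121)a − 189588/121)
  −44a**2 + 356a − 336 = (−(1331/6771)a + 484/2257)((27084/121)a − 189588/121) + (0)
Last nonzero remainder: (27084/121)a − 189588/121. Dividing through by 27084/121 gives the monic gcd a − 7.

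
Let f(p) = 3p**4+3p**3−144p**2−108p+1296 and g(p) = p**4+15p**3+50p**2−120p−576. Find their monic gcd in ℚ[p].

By polynomial division,
  3p**4+3p**3−144p**2−108p+1296 = (3)(p**4+15p**3+50p**2−120p−576) + (−42p**3−294p**2+252p+3024)
  p**4+15p**3+50p**2−120p−576 = (−(1/42)p−4/21)(−42p**3−294p**2+252p+3024) + (0)
Last nonzero remainder: −42p**3−294p**2+252p+3024. Dividing through by −42 gives the monic gcd p**3+7p**2−6p−72.

p**3+7p**2−6p−72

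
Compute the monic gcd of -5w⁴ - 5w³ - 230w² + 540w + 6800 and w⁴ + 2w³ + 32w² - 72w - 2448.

w² + 2w + 68

Euclidean algorithm in ℚ[w]:
  -5w⁴ - 5w³ - 230w² + 540w + 6800 = (-5)(w⁴ + 2w³ + 32w² - 72w - 2448) + (5w³ - 70w² + 180w - 5440)
  w⁴ + 2w³ + 32w² - 72w - 2448 = ((1/5)w + 16/5)(5w³ - 70w² + 180w - 5440) + (220w² + 440w + 14960)
  5w³ - 70w² + 180w - 5440 = ((1/44)w - 4/11)(220w² + 440w + 14960) + (0)
Last nonzero remainder: 220w² + 440w + 14960. Dividing through by 220 gives the monic gcd w² + 2w + 68.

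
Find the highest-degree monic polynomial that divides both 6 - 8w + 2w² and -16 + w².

1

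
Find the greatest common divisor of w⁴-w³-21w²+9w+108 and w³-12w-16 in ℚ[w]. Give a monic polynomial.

Apply the Euclidean algorithm:
  w⁴-w³-21w²+9w+108 = (w-1)(w³-12w-16) + (-9w²+13w+92)
  w³-12w-16 = (-(1/9)w-13/81)(-9w²+13w+92) + ((25/81)w-100/81)
  -9w²+13w+92 = (-(729/25)w-1863/25)((25/81)w-100/81) + (0)
Last nonzero remainder: (25/81)w-100/81. Dividing through by 25/81 gives the monic gcd w-4.

w-4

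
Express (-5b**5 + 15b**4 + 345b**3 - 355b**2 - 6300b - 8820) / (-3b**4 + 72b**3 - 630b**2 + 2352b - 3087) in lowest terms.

(5b**3 + 55b**2 + 180b + 180)/(3b**2 - 30b + 63)

Repeated division with remainder:
  -5b**5 + 15b**4 + 345b**3 - 355b**2 - 6300b - 8820 = ((5/3)b + 35)(-3b**4 + 72b**3 - 630b**2 + 2352b - 3087) + (-1125b**3 + 17775b**2 - 83475b + 99225)
  -3b**4 + 72b**3 - 630b**2 + 2352b - 3087 = ((1/375)b - 41/1875)(-1125b**3 + 17775b**2 - 83475b + 99225) + (-(468/25)b**2 + (6552/25)b - 22932/25)
  -1125b**3 + 17775b**2 - 83475b + 99225 = ((3125/52)b - 5625/52)(-(468/25)b**2 + (6552/25)b - 22932/25) + (0)
Last nonzero remainder: -(468/25)b**2 + (6552/25)b - 22932/25. Dividing through by -468/25 gives the monic gcd b**2 - 14b + 49.
Cancel b**2 - 14b + 49 from numerator and denominator to get the reduced form.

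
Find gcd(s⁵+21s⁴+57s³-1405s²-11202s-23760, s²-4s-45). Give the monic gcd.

s²-4s-45

By polynomial division,
  s⁵+21s⁴+57s³-1405s²-11202s-23760 = (s³+25s²+202s+528)(s²-4s-45) + (0)
The last nonzero remainder s²-4s-45 is already monic.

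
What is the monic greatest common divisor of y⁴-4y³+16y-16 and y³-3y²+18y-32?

y-2

Apply the Euclidean algorithm:
  y⁴-4y³+16y-16 = (y-1)(y³-3y²+18y-32) + (-21y²+66y-48)
  y³-3y²+18y-32 = (-(1/21)y-1/147)(-21y²+66y-48) + ((792/49)y-1584/49)
  -21y²+66y-48 = (-(343/264)y+49/33)((792/49)y-1584/49) + (0)
Last nonzero remainder: (792/49)y-1584/49. Dividing through by 792/49 gives the monic gcd y-2.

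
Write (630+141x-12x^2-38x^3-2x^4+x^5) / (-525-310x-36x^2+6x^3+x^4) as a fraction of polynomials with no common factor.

Euclidean algorithm in ℚ[x]:
  x^5-2x^4-38x^3-12x^2+141x+630 = (x-8)(x^4+6x^3-36x^2-310x-525) + (46x^3+10x^2-1814x-3570)
  x^4+6x^3-36x^2-310x-525 = ((1/46)x+133/1058)(46x^3+10x^2-1814x-3570) + ((1152/529)x^2-(2304/529)x-40320/529)
  46x^3+10x^2-1814x-3570 = ((12167/576)x+8993/192)((1152/529)x^2-(2304/529)x-40320/529) + (0)
Last nonzero remainder: (1152/529)x^2-(2304/529)x-40320/529. Dividing through by 1152/529 gives the monic gcd x^2-2x-35.
Cancel x^2-2x-35 from numerator and denominator to get the reduced form.

(-18-3x+x^3)/(15+8x+x^2)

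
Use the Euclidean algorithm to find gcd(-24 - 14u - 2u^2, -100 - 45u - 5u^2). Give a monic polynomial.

4 + u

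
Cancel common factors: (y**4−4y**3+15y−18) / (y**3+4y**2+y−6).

(y**3−6y**2+12y−9)/(y**2+2y−3)

Apply the Euclidean algorithm:
  y**4−4y**3+15y−18 = (y−8)(y**3+4y**2+y−6) + (31y**2+29y−66)
  y**3+4y**2+y−6 = ((1/31)y+95/961)(31y**2+29y−66) + ((252/961)y+504/961)
  31y**2+29y−66 = ((29791/252)y−10571/84)((252/961)y+504/961) + (0)
Last nonzero remainder: (252/961)y+504/961. Dividing through by 252/961 gives the monic gcd y+2.
Cancel y+2 from numerator and denominator to get the reduced form.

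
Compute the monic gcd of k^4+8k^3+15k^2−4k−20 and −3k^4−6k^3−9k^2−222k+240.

k^2+4k−5

Repeated division with remainder:
  k^4+8k^3+15k^2−4k−20 = (−1/3)(−3k^4−6k^3−9k^2−222k+240) + (6k^3+12k^2−78k+60)
  −3k^4−6k^3−9k^2−222k+240 = (−(1/2)k)(6k^3+12k^2−78k+60) + (−48k^2−192k+240)
  6k^3+12k^2−78k+60 = (−(1/8)k+1/4)(−48k^2−192k+240) + (0)
Last nonzero remainder: −48k^2−192k+240. Dividing through by −48 gives the monic gcd k^2+4k−5.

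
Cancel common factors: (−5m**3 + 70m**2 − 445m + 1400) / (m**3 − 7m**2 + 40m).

By polynomial division,
  −5m**3 + 70m**2 − 445m + 1400 = (−5)(m**3 − 7m**2 + 40m) + (35m**2 − 245m + 1400)
  m**3 − 7m**2 + 40m = ((1/35)m)(35m**2 − 245m + 1400) + (0)
Last nonzero remainder: 35m**2 − 245m + 1400. Dividing through by 35 gives the monic gcd m**2 − 7m + 40.
Cancel m**2 − 7m + 40 from numerator and denominator to get the reduced form.

(−5m + 35)/(m)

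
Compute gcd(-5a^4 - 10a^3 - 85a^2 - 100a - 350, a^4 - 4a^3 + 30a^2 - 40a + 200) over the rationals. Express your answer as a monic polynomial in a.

Euclidean algorithm in ℚ[a]:
  -5a^4 - 10a^3 - 85a^2 - 100a - 350 = (-5)(a^4 - 4a^3 + 30a^2 - 40a + 200) + (-30a^3 + 65a^2 - 300a + 650)
  a^4 - 4a^3 + 30a^2 - 40a + 200 = (-(1/30)a + 11/180)(-30a^3 + 65a^2 - 300a + 650) + ((577/36)a^2 + 2885/18)
  -30a^3 + 65a^2 - 300a + 650 = (-(1080/577)a + 2340/577)((577/36)a^2 + 2885/18) + (0)
Last nonzero remainder: (577/36)a^2 + 2885/18. Dividing through by 577/36 gives the monic gcd a^2 + 10.

a^2 + 10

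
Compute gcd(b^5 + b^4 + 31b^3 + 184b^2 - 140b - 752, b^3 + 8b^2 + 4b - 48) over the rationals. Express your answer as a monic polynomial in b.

b^2 + 2b - 8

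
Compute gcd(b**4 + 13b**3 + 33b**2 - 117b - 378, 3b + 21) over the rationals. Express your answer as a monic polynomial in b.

By polynomial division,
  b**4 + 13b**3 + 33b**2 - 117b - 378 = ((1/3)b**3 + 2b**2 - 3b - 18)(3b + 21) + (0)
Last nonzero remainder: 3b + 21. Dividing through by 3 gives the monic gcd b + 7.

b + 7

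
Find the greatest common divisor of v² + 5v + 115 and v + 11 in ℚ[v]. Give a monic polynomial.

1

Euclidean algorithm in ℚ[v]:
  v² + 5v + 115 = (v - 6)(v + 11) + (181)
  v + 11 = ((1/181)v + 11/181)(181) + (0)
The last nonzero remainder is the constant 181, so the polynomials are coprime and gcd = 1.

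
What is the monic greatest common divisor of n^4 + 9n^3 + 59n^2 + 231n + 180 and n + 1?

n + 1

Euclidean algorithm in ℚ[n]:
  n^4 + 9n^3 + 59n^2 + 231n + 180 = (n^3 + 8n^2 + 51n + 180)(n + 1) + (0)
The last nonzero remainder n + 1 is already monic.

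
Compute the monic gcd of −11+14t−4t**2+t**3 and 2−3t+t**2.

Euclidean algorithm in ℚ[t]:
  t**3−4t**2+14t−11 = (t−1)(t**2−3t+2) + (9t−9)
  t**2−3t+2 = ((1/9)t−2/9)(9t−9) + (0)
Last nonzero remainder: 9t−9. Dividing through by 9 gives the monic gcd t−1.

−1+t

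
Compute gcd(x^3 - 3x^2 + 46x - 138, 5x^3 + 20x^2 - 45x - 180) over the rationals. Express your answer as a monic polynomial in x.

x - 3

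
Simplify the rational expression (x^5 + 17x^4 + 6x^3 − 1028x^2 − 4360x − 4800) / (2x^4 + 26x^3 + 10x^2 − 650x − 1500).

(x^3 + 4x^2 − 76x − 160)/(2x^2 − 50)

By polynomial division,
  x^5 + 17x^4 + 6x^3 − 1028x^2 − 4360x − 4800 = ((1/2)x + 2)(2x^4 + 26x^3 + 10x^2 − 650x − 1500) + (−51x^3 − 723x^2 − 2310x − 1800)
  2x^4 + 26x^3 + 10x^2 − 650x − 1500 = (−(2/51)x + 40/867)(−51x^3 − 723x^2 − 2310x − 1800) + (−(13650/289)x^2 − (177450/289)x − 409500/289)
  −51x^3 − 723x^2 − 2310x − 1800 = ((4913/4550)x + 578/455)(−(13650/289)x^2 − (177450/289)x − 409500/289) + (0)
Last nonzero remainder: −(13650/289)x^2 − (177450/289)x − 409500/289. Dividing through by −13650/289 gives the monic gcd x^2 + 13x + 30.
Cancel x^2 + 13x + 30 from numerator and denominator to get the reduced form.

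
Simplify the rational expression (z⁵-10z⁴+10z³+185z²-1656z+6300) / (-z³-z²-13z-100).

Apply the Euclidean algorithm:
  z⁵-10z⁴+10z³+185z²-1656z+6300 = (-z²+11z-8)(-z³-z²-13z-100) + (220z²-660z+5500)
  -z³-z²-13z-100 = (-(1/220)z-1/55)(220z²-660z+5500) + (0)
Last nonzero remainder: 220z²-660z+5500. Dividing through by 220 gives the monic gcd z²-3z+25.
Cancel z²-3z+25 from numerator and denominator to get the reduced form.

(-z³+7z²+36z-252)/(z+4)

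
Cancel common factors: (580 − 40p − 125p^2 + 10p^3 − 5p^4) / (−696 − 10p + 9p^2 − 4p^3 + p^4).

(20 − 5p^2)/(−24 − 2p + p^2)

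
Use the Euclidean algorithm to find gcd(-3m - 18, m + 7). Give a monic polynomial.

1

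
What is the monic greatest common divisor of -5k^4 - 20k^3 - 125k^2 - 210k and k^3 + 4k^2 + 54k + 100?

Euclidean algorithm in ℚ[k]:
  -5k^4 - 20k^3 - 125k^2 - 210k = (-5k)(k^3 + 4k^2 + 54k + 100) + (145k^2 + 290k)
  k^3 + 4k^2 + 54k + 100 = ((1/145)k + 2/145)(145k^2 + 290k) + (50k + 100)
  145k^2 + 290k = ((29/10)k)(50k + 100) + (0)
Last nonzero remainder: 50k + 100. Dividing through by 50 gives the monic gcd k + 2.

k + 2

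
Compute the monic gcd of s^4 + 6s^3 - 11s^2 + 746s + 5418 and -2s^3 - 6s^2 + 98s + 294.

s + 7

By polynomial division,
  s^4 + 6s^3 - 11s^2 + 746s + 5418 = (-(1/2)s - 3/2)(-2s^3 - 6s^2 + 98s + 294) + (29s^2 + 1040s + 5859)
  -2s^3 - 6s^2 + 98s + 294 = (-(2/29)s + 1906/841)(29s^2 + 1040s + 5859) + (-(1560000/841)s - 10920000/841)
  29s^2 + 1040s + 5859 = (-(24389/1560000)s - 234639/520000)(-(1560000/841)s - 10920000/841) + (0)
Last nonzero remainder: -(1560000/841)s - 10920000/841. Dividing through by -1560000/841 gives the monic gcd s + 7.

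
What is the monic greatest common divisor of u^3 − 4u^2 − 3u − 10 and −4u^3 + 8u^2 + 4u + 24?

u^2 + u + 2

By polynomial division,
  u^3 − 4u^2 − 3u − 10 = (−1/4)(−4u^3 + 8u^2 + 4u + 24) + (−2u^2 − 2u − 4)
  −4u^3 + 8u^2 + 4u + 24 = (2u − 6)(−2u^2 − 2u − 4) + (0)
Last nonzero remainder: −2u^2 − 2u − 4. Dividing through by −2 gives the monic gcd u^2 + u + 2.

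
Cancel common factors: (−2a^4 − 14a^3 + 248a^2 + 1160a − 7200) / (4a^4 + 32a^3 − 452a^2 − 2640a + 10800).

Euclidean algorithm in ℚ[a]:
  −2a^4 − 14a^3 + 248a^2 + 1160a − 7200 = (−1/2)(4a^4 + 32a^3 − 452a^2 − 2640a + 10800) + (2a^3 + 22a^2 − 160a − 1800)
  4a^4 + 32a^3 − 452a^2 − 2640a + 10800 = (2a − 6)(2a^3 + 22a^2 − 160a − 1800) + (0)
Last nonzero remainder: 2a^3 + 22a^2 − 160a − 1800. Dividing through by 2 gives the monic gcd a^3 + 11a^2 − 80a − 900.
Cancel a^3 + 11a^2 − 80a − 900 from numerator and denominator to get the reduced form.

(−a + 4)/(2a − 6)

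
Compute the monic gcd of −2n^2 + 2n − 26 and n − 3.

1

Apply the Euclidean algorithm:
  −2n^2 + 2n − 26 = (−2n − 4)(n − 3) + (−38)
  n − 3 = (−(1/38)n + 3/38)(−38) + (0)
The last nonzero remainder is the constant −38, so the polynomials are coprime and gcd = 1.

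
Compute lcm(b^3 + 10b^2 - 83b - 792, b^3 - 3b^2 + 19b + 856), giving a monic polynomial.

b^5 - b^4 - 86b^3 + 1191b^2 - 169b - 84744

Repeated division with remainder:
  b^3 + 10b^2 - 83b - 792 = (b^3 - 3b^2 + 19b + 856) + (13b^2 - 102b - 1648)
  b^3 - 3b^2 + 19b + 856 = ((1/13)b + 63/169)(13b^2 - 102b - 1648) + ((31061/169)b + 248488/169)
  13b^2 - 102b - 1648 = ((2197/31061)b - 34814/31061)((31061/169)b + 248488/169) + (0)
Last nonzero remainder: (31061/169)b + 248488/169. Dividing through by 31061/169 gives the monic gcd b + 8.
Then lcm(f, g) = f·g / gcd(f, g); expanding and making the result monic gives the answer.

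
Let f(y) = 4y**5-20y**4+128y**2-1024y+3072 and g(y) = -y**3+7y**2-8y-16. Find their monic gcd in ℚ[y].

y**2-8y+16

Euclidean algorithm in ℚ[y]:
  4y**5-20y**4+128y**2-1024y+3072 = (-4y**2-8y-24)(-y**3+7y**2-8y-16) + (168y**2-1344y+2688)
  -y**3+7y**2-8y-16 = (-(1/168)y-1/168)(168y**2-1344y+2688) + (0)
Last nonzero remainder: 168y**2-1344y+2688. Dividing through by 168 gives the monic gcd y**2-8y+16.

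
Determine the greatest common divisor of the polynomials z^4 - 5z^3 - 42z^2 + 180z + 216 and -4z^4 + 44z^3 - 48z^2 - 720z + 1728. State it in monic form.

z^2 - 12z + 36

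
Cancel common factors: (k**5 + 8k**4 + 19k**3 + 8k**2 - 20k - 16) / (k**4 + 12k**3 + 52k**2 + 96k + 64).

(k**2 - 1)/(k + 4)

Repeated division with remainder:
  k**5 + 8k**4 + 19k**3 + 8k**2 - 20k - 16 = (k - 4)(k**4 + 12k**3 + 52k**2 + 96k + 64) + (15k**3 + 120k**2 + 300k + 240)
  k**4 + 12k**3 + 52k**2 + 96k + 64 = ((1/15)k + 4/15)(15k**3 + 120k**2 + 300k + 240) + (0)
Last nonzero remainder: 15k**3 + 120k**2 + 300k + 240. Dividing through by 15 gives the monic gcd k**3 + 8k**2 + 20k + 16.
Cancel k**3 + 8k**2 + 20k + 16 from numerator and denominator to get the reduced form.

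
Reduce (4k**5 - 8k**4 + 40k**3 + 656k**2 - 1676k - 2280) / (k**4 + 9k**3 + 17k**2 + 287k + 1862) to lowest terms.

Repeated division with remainder:
  4k**5 - 8k**4 + 40k**3 + 656k**2 - 1676k - 2280 = (4k - 44)(k**4 + 9k**3 + 17k**2 + 287k + 1862) + (368k**3 + 256k**2 + 3504k + 79648)
  k**4 + 9k**3 + 17k**2 + 287k + 1862 = ((1/368)k + 191/8464)(368k**3 + 256k**2 + 3504k + 79648) + ((900/529)k**2 - (4500/529)k + 34200/529)
  368k**3 + 256k**2 + 3504k + 79648 = ((48668/225)k + 277196/225)((900/529)k**2 - (4500/529)k + 34200/529) + (0)
Last nonzero remainder: (900/529)k**2 - (4500/529)k + 34200/529. Dividing through by 900/529 gives the monic gcd k**2 - 5k + 38.
Cancel k**2 - 5k + 38 from numerator and denominator to get the reduced form.

(4k**3 + 12k**2 - 52k - 60)/(k**2 + 14k + 49)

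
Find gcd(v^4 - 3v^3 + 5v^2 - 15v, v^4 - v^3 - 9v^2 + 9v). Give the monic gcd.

v^2 - 3v

By polynomial division,
  v^4 - 3v^3 + 5v^2 - 15v = (v^4 - v^3 - 9v^2 + 9v) + (-2v^3 + 14v^2 - 24v)
  v^4 - v^3 - 9v^2 + 9v = (-(1/2)v - 3)(-2v^3 + 14v^2 - 24v) + (21v^2 - 63v)
  -2v^3 + 14v^2 - 24v = (-(2/21)v + 8/21)(21v^2 - 63v) + (0)
Last nonzero remainder: 21v^2 - 63v. Dividing through by 21 gives the monic gcd v^2 - 3v.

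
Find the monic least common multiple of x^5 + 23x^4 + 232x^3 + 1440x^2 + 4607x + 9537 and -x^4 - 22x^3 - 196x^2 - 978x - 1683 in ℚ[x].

By polynomial division,
  x^5 + 23x^4 + 232x^3 + 1440x^2 + 4607x + 9537 = (-x - 1)(-x^4 - 22x^3 - 196x^2 - 978x - 1683) + (14x^3 + 266x^2 + 1946x + 7854)
  -x^4 - 22x^3 - 196x^2 - 978x - 1683 = (-(1/14)x - 3/14)(14x^3 + 266x^2 + 1946x + 7854) + (0)
Last nonzero remainder: 14x^3 + 266x^2 + 1946x + 7854. Dividing through by 14 gives the monic gcd x^3 + 19x^2 + 139x + 561.
Then lcm(f, g) = f·g / gcd(f, g); expanding and making the result monic gives the answer.

x^6 + 26x^5 + 301x^4 + 2136x^3 + 8927x^2 + 23358x + 28611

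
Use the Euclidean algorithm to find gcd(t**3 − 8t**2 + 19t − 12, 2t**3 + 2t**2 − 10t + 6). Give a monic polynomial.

t − 1

Repeated division with remainder:
  t**3 − 8t**2 + 19t − 12 = (1/2)(2t**3 + 2t**2 − 10t + 6) + (−9t**2 + 24t − 15)
  2t**3 + 2t**2 − 10t + 6 = (−(2/9)t − 22/27)(−9t**2 + 24t − 15) + ((56/9)t − 56/9)
  −9t**2 + 24t − 15 = (−(81/56)t + 135/56)((56/9)t − 56/9) + (0)
Last nonzero remainder: (56/9)t − 56/9. Dividing through by 56/9 gives the monic gcd t − 1.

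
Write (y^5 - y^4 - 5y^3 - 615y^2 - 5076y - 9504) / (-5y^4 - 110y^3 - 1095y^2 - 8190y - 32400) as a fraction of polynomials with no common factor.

Repeated division with remainder:
  y^5 - y^4 - 5y^3 - 615y^2 - 5076y - 9504 = (-(1/5)y + 23/5)(-5y^4 - 110y^3 - 1095y^2 - 8190y - 32400) + (282y^3 + 2784y^2 + 26118y + 139536)
  -5y^4 - 110y^3 - 1095y^2 - 8190y - 32400 = (-(5/282)y - 475/2209)(282y^3 + 2784y^2 + 26118y + 139536) + (-(73500/2209)y^2 - (220500/2209)y - 5292000/2209)
  282y^3 + 2784y^2 + 26118y + 139536 = (-(103823/12250)y - 713507/12250)(-(73500/2209)y^2 - (220500/2209)y - 5292000/2209) + (0)
Last nonzero remainder: -(73500/2209)y^2 - (220500/2209)y - 5292000/2209. Dividing through by -73500/2209 gives the monic gcd y^2 + 3y + 72.
Cancel y^2 + 3y + 72 from numerator and denominator to get the reduced form.

(-y^3 + 4y^2 + 65y + 132)/(5y^2 + 95y + 450)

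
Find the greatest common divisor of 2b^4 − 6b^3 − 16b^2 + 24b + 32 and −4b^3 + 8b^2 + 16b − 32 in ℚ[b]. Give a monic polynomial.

Euclidean algorithm in ℚ[b]:
  2b^4 − 6b^3 − 16b^2 + 24b + 32 = (−(1/2)b + 1/2)(−4b^3 + 8b^2 + 16b − 32) + (−12b^2 + 48)
  −4b^3 + 8b^2 + 16b − 32 = ((1/3)b − 2/3)(−12b^2 + 48) + (0)
Last nonzero remainder: −12b^2 + 48. Dividing through by −12 gives the monic gcd b^2 − 4.

b^2 − 4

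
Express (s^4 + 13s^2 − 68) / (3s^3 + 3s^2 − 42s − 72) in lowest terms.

(s^3 − 2s^2 + 17s − 34)/(3s^2 − 3s − 36)

Repeated division with remainder:
  s^4 + 13s^2 − 68 = ((1/3)s − 1/3)(3s^3 + 3s^2 − 42s − 72) + (28s^2 + 10s − 92)
  3s^3 + 3s^2 − 42s − 72 = ((3/28)s + 27/392)(28s^2 + 10s − 92) + (−(6435/196)s − 6435/98)
  28s^2 + 10s − 92 = (−(5488/6435)s + 9016/6435)(−(6435/196)s − 6435/98) + (0)
Last nonzero remainder: −(6435/196)s − 6435/98. Dividing through by −6435/196 gives the monic gcd s + 2.
Cancel s + 2 from numerator and denominator to get the reduced form.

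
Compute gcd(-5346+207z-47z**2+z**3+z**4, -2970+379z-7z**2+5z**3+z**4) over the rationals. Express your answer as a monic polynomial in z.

594+43z+10z**2+z**3

By polynomial division,
  z**4+z**3-47z**2+207z-5346 = (z**4+5z**3-7z**2+379z-2970) + (-4z**3-40z**2-172z-2376)
  z**4+5z**3-7z**2+379z-2970 = (-(1/4)z+5/4)(-4z**3-40z**2-172z-2376) + (0)
Last nonzero remainder: -4z**3-40z**2-172z-2376. Dividing through by -4 gives the monic gcd z**3+10z**2+43z+594.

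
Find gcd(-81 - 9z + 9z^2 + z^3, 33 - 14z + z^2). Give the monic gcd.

-3 + z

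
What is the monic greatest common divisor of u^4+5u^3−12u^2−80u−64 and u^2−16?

u^2−16

Apply the Euclidean algorithm:
  u^4+5u^3−12u^2−80u−64 = (u^2+5u+4)(u^2−16) + (0)
The last nonzero remainder u^2−16 is already monic.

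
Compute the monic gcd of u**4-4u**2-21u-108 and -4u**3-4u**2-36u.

Apply the Euclidean algorithm:
  u**4-4u**2-21u-108 = (-(1/4)u+1/4)(-4u**3-4u**2-36u) + (-12u**2-12u-108)
  -4u**3-4u**2-36u = ((1/3)u)(-12u**2-12u-108) + (0)
Last nonzero remainder: -12u**2-12u-108. Dividing through by -12 gives the monic gcd u**2+u+9.

u**2+u+9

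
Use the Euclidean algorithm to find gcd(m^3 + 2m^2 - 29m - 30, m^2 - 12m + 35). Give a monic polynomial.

Repeated division with remainder:
  m^3 + 2m^2 - 29m - 30 = (m + 14)(m^2 - 12m + 35) + (104m - 520)
  m^2 - 12m + 35 = ((1/104)m - 7/104)(104m - 520) + (0)
Last nonzero remainder: 104m - 520. Dividing through by 104 gives the monic gcd m - 5.

m - 5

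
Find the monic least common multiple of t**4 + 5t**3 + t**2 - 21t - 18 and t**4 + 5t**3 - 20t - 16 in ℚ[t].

t**6 + 11t**5 + 39t**4 + 25t**3 - 136t**2 - 276t - 144

Apply the Euclidean algorithm:
  t**4 + 5t**3 + t**2 - 21t - 18 = (t**4 + 5t**3 - 20t - 16) + (t**2 - t - 2)
  t**4 + 5t**3 - 20t - 16 = (t**2 + 6t + 8)(t**2 - t - 2) + (0)
The last nonzero remainder t**2 - t - 2 is already monic.
Then lcm(f, g) = f·g / gcd(f, g); expanding and making the result monic gives the answer.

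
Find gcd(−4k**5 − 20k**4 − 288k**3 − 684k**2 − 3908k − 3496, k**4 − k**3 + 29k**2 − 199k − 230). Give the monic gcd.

k**3 + 4k**2 + 49k + 46

By polynomial division,
  −4k**5 − 20k**4 − 288k**3 − 684k**2 − 3908k − 3496 = (−4k − 24)(k**4 − k**3 + 29k**2 − 199k − 230) + (−196k**3 − 784k**2 − 9604k − 9016)
  k**4 − k**3 + 29k**2 − 199k − 230 = (−(1/196)k + 5/196)(−196k**3 − 784k**2 − 9604k − 9016) + (0)
Last nonzero remainder: −196k**3 − 784k**2 − 9604k − 9016. Dividing through by −196 gives the monic gcd k**3 + 4k**2 + 49k + 46.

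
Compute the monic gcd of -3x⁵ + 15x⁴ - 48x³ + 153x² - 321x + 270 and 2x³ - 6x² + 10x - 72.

x² + x + 9

Apply the Euclidean algorithm:
  -3x⁵ + 15x⁴ - 48x³ + 153x² - 321x + 270 = (-(3/2)x² + 3x - 15/2)(2x³ - 6x² + 10x - 72) + (-30x² - 30x - 270)
  2x³ - 6x² + 10x - 72 = (-(1/15)x + 4/15)(-30x² - 30x - 270) + (0)
Last nonzero remainder: -30x² - 30x - 270. Dividing through by -30 gives the monic gcd x² + x + 9.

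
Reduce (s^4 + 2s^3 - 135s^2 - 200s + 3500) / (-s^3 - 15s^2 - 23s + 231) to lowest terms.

(-s^3 + 5s^2 + 100s - 500)/(s^2 + 8s - 33)

By polynomial division,
  s^4 + 2s^3 - 135s^2 - 200s + 3500 = (-s + 13)(-s^3 - 15s^2 - 23s + 231) + (37s^2 + 330s + 497)
  -s^3 - 15s^2 - 23s + 231 = (-(1/37)s - 225/1369)(37s^2 + 330s + 497) + ((61152/1369)s + 428064/1369)
  37s^2 + 330s + 497 = ((50653/61152)s + 97199/61152)((61152/1369)s + 428064/1369) + (0)
Last nonzero remainder: (61152/1369)s + 428064/1369. Dividing through by 61152/1369 gives the monic gcd s + 7.
Cancel s + 7 from numerator and denominator to get the reduced form.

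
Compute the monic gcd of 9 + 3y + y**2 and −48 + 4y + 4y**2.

1

By polynomial division,
  y**2 + 3y + 9 = (1/4)(4y**2 + 4y − 48) + (2y + 21)
  4y**2 + 4y − 48 = (2y − 19)(2y + 21) + (351)
  2y + 21 = ((2/351)y + 7/117)(351) + (0)
The last nonzero remainder is the constant 351, so the polynomials are coprime and gcd = 1.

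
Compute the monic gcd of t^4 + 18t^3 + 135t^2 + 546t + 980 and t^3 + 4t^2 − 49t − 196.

By polynomial division,
  t^4 + 18t^3 + 135t^2 + 546t + 980 = (t + 14)(t^3 + 4t^2 − 49t − 196) + (128t^2 + 1428t + 3724)
  t^3 + 4t^2 − 49t − 196 = ((1/128)t − 229/4096)(128t^2 + 1428t + 3724) + ((1785/1024)t + 12495/1024)
  128t^2 + 1428t + 3724 = ((131072/1785)t + 77824/255)((1785/1024)t + 12495/1024) + (0)
Last nonzero remainder: (1785/1024)t + 12495/1024. Dividing through by 1785/1024 gives the monic gcd t + 7.

t + 7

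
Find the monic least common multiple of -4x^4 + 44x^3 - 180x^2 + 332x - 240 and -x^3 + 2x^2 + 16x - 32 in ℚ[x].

x^6 - 9x^5 + 15x^4 + 95x^3 - 466x^2 + 784x - 480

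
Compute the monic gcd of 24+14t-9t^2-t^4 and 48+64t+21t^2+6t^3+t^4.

Euclidean algorithm in ℚ[t]:
  -t^4-9t^2+14t+24 = (-1)(t^4+6t^3+21t^2+64t+48) + (6t^3+12t^2+78t+72)
  t^4+6t^3+21t^2+64t+48 = ((1/6)t+2/3)(6t^3+12t^2+78t+72) + (0)
Last nonzero remainder: 6t^3+12t^2+78t+72. Dividing through by 6 gives the monic gcd t^3+2t^2+13t+12.

12+13t+2t^2+t^3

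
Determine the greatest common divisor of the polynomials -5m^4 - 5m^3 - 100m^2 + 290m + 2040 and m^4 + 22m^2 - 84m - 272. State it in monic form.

m^3 - 2m^2 + 26m - 136

Euclidean algorithm in ℚ[m]:
  -5m^4 - 5m^3 - 100m^2 + 290m + 2040 = (-5)(m^4 + 22m^2 - 84m - 272) + (-5m^3 + 10m^2 - 130m + 680)
  m^4 + 22m^2 - 84m - 272 = (-(1/5)m - 2/5)(-5m^3 + 10m^2 - 130m + 680) + (0)
Last nonzero remainder: -5m^3 + 10m^2 - 130m + 680. Dividing through by -5 gives the monic gcd m^3 - 2m^2 + 26m - 136.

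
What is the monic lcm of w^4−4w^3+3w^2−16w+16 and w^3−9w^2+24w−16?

w^5−8w^4+19w^3−28w^2+80w−64

Repeated division with remainder:
  w^4−4w^3+3w^2−16w+16 = (w+5)(w^3−9w^2+24w−16) + (24w^2−120w+96)
  w^3−9w^2+24w−16 = ((1/24)w−1/6)(24w^2−120w+96) + (0)
Last nonzero remainder: 24w^2−120w+96. Dividing through by 24 gives the monic gcd w^2−5w+4.
Then lcm(f, g) = f·g / gcd(f, g); expanding and making the result monic gives the answer.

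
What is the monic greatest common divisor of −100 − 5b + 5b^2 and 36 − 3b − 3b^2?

4 + b

Euclidean algorithm in ℚ[b]:
  5b^2 − 5b − 100 = (−5/3)(−3b^2 − 3b + 36) + (−10b − 40)
  −3b^2 − 3b + 36 = ((3/10)b − 9/10)(−10b − 40) + (0)
Last nonzero remainder: −10b − 40. Dividing through by −10 gives the monic gcd b + 4.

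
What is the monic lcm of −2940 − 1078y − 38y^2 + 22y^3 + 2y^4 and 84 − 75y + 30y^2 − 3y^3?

−5880 + 2254y + 71y^2 − 438y^3 − 48y^4 + 8y^5 + y^6

Apply the Euclidean algorithm:
  2y^4 + 22y^3 − 38y^2 − 1078y − 2940 = (−(2/3)y − 14)(−3y^3 + 30y^2 − 75y + 84) + (332y^2 − 2072y − 1764)
  −3y^3 + 30y^2 − 75y + 84 = (−(3/332)y + 234/6889)(332y^2 − 2072y − 1764) + (−(141636/6889)y + 991452/6889)
  332y^2 − 2072y − 1764 = (−(571787/35409)y − 144669/11803)(−(141636/6889)y + 991452/6889) + (0)
Last nonzero remainder: −(141636/6889)y + 991452/6889. Dividing through by −141636/6889 gives the monic gcd y − 7.
Then lcm(f, g) = f·g / gcd(f, g); expanding and making the result monic gives the answer.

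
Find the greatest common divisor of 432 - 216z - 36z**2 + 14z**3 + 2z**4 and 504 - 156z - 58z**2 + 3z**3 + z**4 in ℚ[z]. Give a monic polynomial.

-72 + 12z + 10z**2 + z**3

Apply the Euclidean algorithm:
  2z**4 + 14z**3 - 36z**2 - 216z + 432 = (2)(z**4 + 3z**3 - 58z**2 - 156z + 504) + (8z**3 + 80z**2 + 96z - 576)
  z**4 + 3z**3 - 58z**2 - 156z + 504 = ((1/8)z - 7/8)(8z**3 + 80z**2 + 96z - 576) + (0)
Last nonzero remainder: 8z**3 + 80z**2 + 96z - 576. Dividing through by 8 gives the monic gcd z**3 + 10z**2 + 12z - 72.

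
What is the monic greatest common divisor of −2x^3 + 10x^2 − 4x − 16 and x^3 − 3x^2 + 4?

Euclidean algorithm in ℚ[x]:
  −2x^3 + 10x^2 − 4x − 16 = (−2)(x^3 − 3x^2 + 4) + (4x^2 − 4x − 8)
  x^3 − 3x^2 + 4 = ((1/4)x − 1/2)(4x^2 − 4x − 8) + (0)
Last nonzero remainder: 4x^2 − 4x − 8. Dividing through by 4 gives the monic gcd x^2 − x − 2.

x^2 − x − 2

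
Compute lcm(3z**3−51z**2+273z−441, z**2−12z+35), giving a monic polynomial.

By polynomial division,
  3z**3−51z**2+273z−441 = (3z−15)(z**2−12z+35) + (−12z+84)
  z**2−12z+35 = (−(1/12)z+5/12)(−12z+84) + (0)
Last nonzero remainder: −12z+84. Dividing through by −12 gives the monic gcd z−7.
Then lcm(f, g) = f·g / gcd(f, g); expanding and making the result monic gives the answer.

z**4−22z**3+176z**2−602z+735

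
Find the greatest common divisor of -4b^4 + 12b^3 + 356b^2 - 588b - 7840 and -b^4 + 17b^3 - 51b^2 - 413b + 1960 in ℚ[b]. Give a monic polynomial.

b^3 - 10b^2 - 19b + 280

Apply the Euclidean algorithm:
  -4b^4 + 12b^3 + 356b^2 - 588b - 7840 = (4)(-b^4 + 17b^3 - 51b^2 - 413b + 1960) + (-56b^3 + 560b^2 + 1064b - 15680)
  -b^4 + 17b^3 - 51b^2 - 413b + 1960 = ((1/56)b - 1/8)(-56b^3 + 560b^2 + 1064b - 15680) + (0)
Last nonzero remainder: -56b^3 + 560b^2 + 1064b - 15680. Dividing through by -56 gives the monic gcd b^3 - 10b^2 - 19b + 280.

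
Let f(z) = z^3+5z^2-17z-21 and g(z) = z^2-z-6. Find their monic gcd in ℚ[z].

By polynomial division,
  z^3+5z^2-17z-21 = (z+6)(z^2-z-6) + (-5z+15)
  z^2-z-6 = (-(1/5)z-2/5)(-5z+15) + (0)
Last nonzero remainder: -5z+15. Dividing through by -5 gives the monic gcd z-3.

z-3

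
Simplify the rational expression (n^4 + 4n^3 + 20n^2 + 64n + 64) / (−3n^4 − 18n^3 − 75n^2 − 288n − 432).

Repeated division with remainder:
  n^4 + 4n^3 + 20n^2 + 64n + 64 = (−1/3)(−3n^4 − 18n^3 − 75n^2 − 288n − 432) + (−2n^3 − 5n^2 − 32n − 80)
  −3n^4 − 18n^3 − 75n^2 − 288n − 432 = ((3/2)n + 21/4)(−2n^3 − 5n^2 − 32n − 80) + (−(3/4)n^2 − 12)
  −2n^3 − 5n^2 − 32n − 80 = ((8/3)n + 20/3)(−(3/4)n^2 − 12) + (0)
Last nonzero remainder: −(3/4)n^2 − 12. Dividing through by −3/4 gives the monic gcd n^2 + 16.
Cancel n^2 + 16 from numerator and denominator to get the reduced form.

(−n^2 − 4n − 4)/(3n^2 + 18n + 27)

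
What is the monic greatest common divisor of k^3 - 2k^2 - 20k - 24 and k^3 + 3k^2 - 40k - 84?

k^2 - 4k - 12

Euclidean algorithm in ℚ[k]:
  k^3 - 2k^2 - 20k - 24 = (k^3 + 3k^2 - 40k - 84) + (-5k^2 + 20k + 60)
  k^3 + 3k^2 - 40k - 84 = (-(1/5)k - 7/5)(-5k^2 + 20k + 60) + (0)
Last nonzero remainder: -5k^2 + 20k + 60. Dividing through by -5 gives the monic gcd k^2 - 4k - 12.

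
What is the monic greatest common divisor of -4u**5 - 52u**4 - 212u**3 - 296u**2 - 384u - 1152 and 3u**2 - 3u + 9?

u**2 - u + 3

Apply the Euclidean algorithm:
  -4u**5 - 52u**4 - 212u**3 - 296u**2 - 384u - 1152 = (-(4/3)u**3 - (56/3)u**2 - (256/3)u - 128)(3u**2 - 3u + 9) + (0)
Last nonzero remainder: 3u**2 - 3u + 9. Dividing through by 3 gives the monic gcd u**2 - u + 3.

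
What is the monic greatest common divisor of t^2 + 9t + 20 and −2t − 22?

1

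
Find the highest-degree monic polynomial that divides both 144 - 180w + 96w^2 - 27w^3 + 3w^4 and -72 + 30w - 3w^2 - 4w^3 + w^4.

Apply the Euclidean algorithm:
  3w^4 - 27w^3 + 96w^2 - 180w + 144 = (3)(w^4 - 4w^3 - 3w^2 + 30w - 72) + (-15w^3 + 105w^2 - 270w + 360)
  w^4 - 4w^3 - 3w^2 + 30w - 72 = (-(1/15)w - 1/5)(-15w^3 + 105w^2 - 270w + 360) + (0)
Last nonzero remainder: -15w^3 + 105w^2 - 270w + 360. Dividing through by -15 gives the monic gcd w^3 - 7w^2 + 18w - 24.

-24 + 18w - 7w^2 + w^3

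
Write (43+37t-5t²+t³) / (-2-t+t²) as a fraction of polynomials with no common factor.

(43-6t+t²)/(-2+t)

By polynomial division,
  t³-5t²+37t+43 = (t-4)(t²-t-2) + (35t+35)
  t²-t-2 = ((1/35)t-2/35)(35t+35) + (0)
Last nonzero remainder: 35t+35. Dividing through by 35 gives the monic gcd t+1.
Cancel t+1 from numerator and denominator to get the reduced form.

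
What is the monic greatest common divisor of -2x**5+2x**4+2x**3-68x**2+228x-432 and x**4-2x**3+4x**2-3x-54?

x**2-x+9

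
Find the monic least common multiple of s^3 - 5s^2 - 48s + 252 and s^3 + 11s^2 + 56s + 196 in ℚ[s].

s^5 - s^4 - 40s^3 - 80s^2 - 336s + 7056

Apply the Euclidean algorithm:
  s^3 - 5s^2 - 48s + 252 = (s^3 + 11s^2 + 56s + 196) + (-16s^2 - 104s + 56)
  s^3 + 11s^2 + 56s + 196 = (-(1/16)s - 9/32)(-16s^2 - 104s + 56) + ((121/4)s + 847/4)
  -16s^2 - 104s + 56 = (-(64/121)s + 32/121)((121/4)s + 847/4) + (0)
Last nonzero remainder: (121/4)s + 847/4. Dividing through by 121/4 gives the monic gcd s + 7.
Then lcm(f, g) = f·g / gcd(f, g); expanding and making the result monic gives the answer.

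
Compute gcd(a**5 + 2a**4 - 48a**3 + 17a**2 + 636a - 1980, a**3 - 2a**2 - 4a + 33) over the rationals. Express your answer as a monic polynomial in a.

a**2 - 5a + 11

Repeated division with remainder:
  a**5 + 2a**4 - 48a**3 + 17a**2 + 636a - 1980 = (a**2 + 4a - 36)(a**3 - 2a**2 - 4a + 33) + (-72a**2 + 360a - 792)
  a**3 - 2a**2 - 4a + 33 = (-(1/72)a - 1/24)(-72a**2 + 360a - 792) + (0)
Last nonzero remainder: -72a**2 + 360a - 792. Dividing through by -72 gives the monic gcd a**2 - 5a + 11.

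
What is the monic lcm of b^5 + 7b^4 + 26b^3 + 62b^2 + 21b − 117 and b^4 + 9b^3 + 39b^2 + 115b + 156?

By polynomial division,
  b^5 + 7b^4 + 26b^3 + 62b^2 + 21b − 117 = (b − 2)(b^4 + 9b^3 + 39b^2 + 115b + 156) + (5b^3 + 25b^2 + 95b + 195)
  b^4 + 9b^3 + 39b^2 + 115b + 156 = ((1/5)b + 4/5)(5b^3 + 25b^2 + 95b + 195) + (0)
Last nonzero remainder: 5b^3 + 25b^2 + 95b + 195. Dividing through by 5 gives the monic gcd b^3 + 5b^2 + 19b + 39.
Then lcm(f, g) = f·g / gcd(f, g); expanding and making the result monic gives the answer.

b^6 + 11b^5 + 54b^4 + 166b^3 + 269b^2 − 33b − 468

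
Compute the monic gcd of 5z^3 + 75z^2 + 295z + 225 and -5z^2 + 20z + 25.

By polynomial division,
  5z^3 + 75z^2 + 295z + 225 = (-z - 19)(-5z^2 + 20z + 25) + (700z + 700)
  -5z^2 + 20z + 25 = (-(1/140)z + 1/28)(700z + 700) + (0)
Last nonzero remainder: 700z + 700. Dividing through by 700 gives the monic gcd z + 1.

z + 1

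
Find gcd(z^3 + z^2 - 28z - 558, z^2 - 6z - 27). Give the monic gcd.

Apply the Euclidean algorithm:
  z^3 + z^2 - 28z - 558 = (z + 7)(z^2 - 6z - 27) + (41z - 369)
  z^2 - 6z - 27 = ((1/41)z + 3/41)(41z - 369) + (0)
Last nonzero remainder: 41z - 369. Dividing through by 41 gives the monic gcd z - 9.

z - 9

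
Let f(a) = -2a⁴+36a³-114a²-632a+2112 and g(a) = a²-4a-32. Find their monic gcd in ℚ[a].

Repeated division with remainder:
  -2a⁴+36a³-114a²-632a+2112 = (-2a²+28a-66)(a²-4a-32) + (0)
The last nonzero remainder a²-4a-32 is already monic.

a²-4a-32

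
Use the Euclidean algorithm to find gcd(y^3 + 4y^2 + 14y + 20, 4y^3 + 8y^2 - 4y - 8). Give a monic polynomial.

Repeated division with remainder:
  y^3 + 4y^2 + 14y + 20 = (1/4)(4y^3 + 8y^2 - 4y - 8) + (2y^2 + 15y + 22)
  4y^3 + 8y^2 - 4y - 8 = (2y - 11)(2y^2 + 15y + 22) + (117y + 234)
  2y^2 + 15y + 22 = ((2/117)y + 11/117)(117y + 234) + (0)
Last nonzero remainder: 117y + 234. Dividing through by 117 gives the monic gcd y + 2.

y + 2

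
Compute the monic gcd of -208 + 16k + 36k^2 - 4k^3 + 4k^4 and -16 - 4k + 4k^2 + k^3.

-4 + k^2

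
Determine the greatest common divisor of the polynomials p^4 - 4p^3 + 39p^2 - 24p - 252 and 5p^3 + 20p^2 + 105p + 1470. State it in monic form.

Repeated division with remainder:
  p^4 - 4p^3 + 39p^2 - 24p - 252 = ((1/5)p - 8/5)(5p^3 + 20p^2 + 105p + 1470) + (50p^2 - 150p + 2100)
  5p^3 + 20p^2 + 105p + 1470 = ((1/10)p + 7/10)(50p^2 - 150p + 2100) + (0)
Last nonzero remainder: 50p^2 - 150p + 2100. Dividing through by 50 gives the monic gcd p^2 - 3p + 42.

p^2 - 3p + 42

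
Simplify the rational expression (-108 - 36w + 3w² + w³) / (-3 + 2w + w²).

(-36 + w²)/(-1 + w)

Repeated division with remainder:
  w³ + 3w² - 36w - 108 = (w + 1)(w² + 2w - 3) + (-35w - 105)
  w² + 2w - 3 = (-(1/35)w + 1/35)(-35w - 105) + (0)
Last nonzero remainder: -35w - 105. Dividing through by -35 gives the monic gcd w + 3.
Cancel w + 3 from numerator and denominator to get the reduced form.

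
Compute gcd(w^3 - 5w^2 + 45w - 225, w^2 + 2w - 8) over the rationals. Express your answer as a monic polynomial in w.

1

By polynomial division,
  w^3 - 5w^2 + 45w - 225 = (w - 7)(w^2 + 2w - 8) + (67w - 281)
  w^2 + 2w - 8 = ((1/67)w + 415/4489)(67w - 281) + (80703/4489)
  67w - 281 = ((300763/80703)w - 1261409/80703)(80703/4489) + (0)
The last nonzero remainder is the constant 80703/4489, so the polynomials are coprime and gcd = 1.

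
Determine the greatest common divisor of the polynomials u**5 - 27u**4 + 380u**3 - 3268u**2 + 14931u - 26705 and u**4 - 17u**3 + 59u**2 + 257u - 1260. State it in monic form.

By polynomial division,
  u**5 - 27u**4 + 380u**3 - 3268u**2 + 14931u - 26705 = (u - 10)(u**4 - 17u**3 + 59u**2 + 257u - 1260) + (151u**3 - 2935u**2 + 18761u - 39305)
  u**4 - 17u**3 + 59u**2 + 257u - 1260 = ((1/151)u + 368/22801)(151u**3 - 2935u**2 + 18761u - 39305) + (-(407572/22801)u**2 + (4890864/22801)u - 14265020/22801)
  151u**3 - 2935u**2 + 18761u - 39305 = (-(3442951/407572)u + 25605523/407572)(-(407572/22801)u**2 + (4890864/22801)u - 14265020/22801) + (0)
Last nonzero remainder: -(407572/22801)u**2 + (4890864/22801)u - 14265020/22801. Dividing through by -407572/22801 gives the monic gcd u**2 - 12u + 35.

u**2 - 12u + 35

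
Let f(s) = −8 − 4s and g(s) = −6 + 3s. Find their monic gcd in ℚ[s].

Euclidean algorithm in ℚ[s]:
  −4s − 8 = (−4/3)(3s − 6) + (−16)
  3s − 6 = (−(3/16)s + 3/8)(−16) + (0)
The last nonzero remainder is the constant −16, so the polynomials are coprime and gcd = 1.

1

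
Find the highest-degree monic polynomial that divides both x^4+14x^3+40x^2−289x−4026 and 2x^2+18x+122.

x^2+9x+61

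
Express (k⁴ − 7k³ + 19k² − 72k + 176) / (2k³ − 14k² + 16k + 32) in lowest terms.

Euclidean algorithm in ℚ[k]:
  k⁴ − 7k³ + 19k² − 72k + 176 = ((1/2)k)(2k³ − 14k² + 16k + 32) + (11k² − 88k + 176)
  2k³ − 14k² + 16k + 32 = ((2/11)k + 2/11)(11k² − 88k + 176) + (0)
Last nonzero remainder: 11k² − 88k + 176. Dividing through by 11 gives the monic gcd k² − 8k + 16.
Cancel k² − 8k + 16 from numerator and denominator to get the reduced form.

(k² + k + 11)/(2k + 2)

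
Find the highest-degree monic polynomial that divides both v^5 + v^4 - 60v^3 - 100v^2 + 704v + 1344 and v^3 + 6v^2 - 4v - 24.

Euclidean algorithm in ℚ[v]:
  v^5 + v^4 - 60v^3 - 100v^2 + 704v + 1344 = (v^2 - 5v - 26)(v^3 + 6v^2 - 4v - 24) + (60v^2 + 480v + 720)
  v^3 + 6v^2 - 4v - 24 = ((1/60)v - 1/30)(60v^2 + 480v + 720) + (0)
Last nonzero remainder: 60v^2 + 480v + 720. Dividing through by 60 gives the monic gcd v^2 + 8v + 12.

v^2 + 8v + 12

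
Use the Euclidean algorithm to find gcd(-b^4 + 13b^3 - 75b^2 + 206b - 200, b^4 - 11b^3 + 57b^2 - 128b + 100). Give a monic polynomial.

By polynomial division,
  -b^4 + 13b^3 - 75b^2 + 206b - 200 = (-1)(b^4 - 11b^3 + 57b^2 - 128b + 100) + (2b^3 - 18b^2 + 78b - 100)
  b^4 - 11b^3 + 57b^2 - 128b + 100 = ((1/2)b - 1)(2b^3 - 18b^2 + 78b - 100) + (0)
Last nonzero remainder: 2b^3 - 18b^2 + 78b - 100. Dividing through by 2 gives the monic gcd b^3 - 9b^2 + 39b - 50.

b^3 - 9b^2 + 39b - 50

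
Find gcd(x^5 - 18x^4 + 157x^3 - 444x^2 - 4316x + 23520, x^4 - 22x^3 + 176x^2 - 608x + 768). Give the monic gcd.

x^2 - 14x + 48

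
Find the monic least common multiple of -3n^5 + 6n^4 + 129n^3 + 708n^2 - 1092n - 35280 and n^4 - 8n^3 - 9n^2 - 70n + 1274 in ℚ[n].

n^7 + 4n^6 - 29n^5 - 546n^4 - 2170n^3 + 7808n^2 + 80024n + 305760

Repeated division with remainder:
  -3n^5 + 6n^4 + 129n^3 + 708n^2 - 1092n - 35280 = (-3n - 18)(n^4 - 8n^3 - 9n^2 - 70n + 1274) + (-42n^3 + 336n^2 + 1470n - 12348)
  n^4 - 8n^3 - 9n^2 - 70n + 1274 = (-(1/42)n)(-42n^3 + 336n^2 + 1470n - 12348) + (26n^2 - 364n + 1274)
  -42n^3 + 336n^2 + 1470n - 12348 = (-(21/13)n - 126/13)(26n^2 - 364n + 1274) + (0)
Last nonzero remainder: 26n^2 - 364n + 1274. Dividing through by 26 gives the monic gcd n^2 - 14n + 49.
Then lcm(f, g) = f·g / gcd(f, g); expanding and making the result monic gives the answer.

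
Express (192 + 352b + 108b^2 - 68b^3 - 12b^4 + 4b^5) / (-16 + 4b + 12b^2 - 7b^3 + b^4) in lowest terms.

(-48 - 52b + 4b^3)/(4 - 4b + b^2)

Apply the Euclidean algorithm:
  4b^5 - 12b^4 - 68b^3 + 108b^2 + 352b + 192 = (4b + 16)(b^4 - 7b^3 + 12b^2 + 4b - 16) + (-4b^3 - 100b^2 + 352b + 448)
  b^4 - 7b^3 + 12b^2 + 4b - 16 = (-(1/4)b + 8)(-4b^3 - 100b^2 + 352b + 448) + (900b^2 - 2700b - 3600)
  -4b^3 - 100b^2 + 352b + 448 = (-(1/225)b - 28/225)(900b^2 - 2700b - 3600) + (0)
Last nonzero remainder: 900b^2 - 2700b - 3600. Dividing through by 900 gives the monic gcd b^2 - 3b - 4.
Cancel b^2 - 3b - 4 from numerator and denominator to get the reduced form.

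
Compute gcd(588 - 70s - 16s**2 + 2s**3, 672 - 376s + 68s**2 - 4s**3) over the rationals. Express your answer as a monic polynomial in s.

By polynomial division,
  2s**3 - 16s**2 - 70s + 588 = (-1/2)(-4s**3 + 68s**2 - 376s + 672) + (18s**2 - 258s + 924)
  -4s**3 + 68s**2 - 376s + 672 = (-(2/9)s + 16/27)(18s**2 - 258s + 924) + (-(160/9)s + 1120/9)
  18s**2 - 258s + 924 = (-(81/80)s + 297/40)(-(160/9)s + 1120/9) + (0)
Last nonzero remainder: -(160/9)s + 1120/9. Dividing through by -160/9 gives the monic gcd s - 7.

-7 + s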